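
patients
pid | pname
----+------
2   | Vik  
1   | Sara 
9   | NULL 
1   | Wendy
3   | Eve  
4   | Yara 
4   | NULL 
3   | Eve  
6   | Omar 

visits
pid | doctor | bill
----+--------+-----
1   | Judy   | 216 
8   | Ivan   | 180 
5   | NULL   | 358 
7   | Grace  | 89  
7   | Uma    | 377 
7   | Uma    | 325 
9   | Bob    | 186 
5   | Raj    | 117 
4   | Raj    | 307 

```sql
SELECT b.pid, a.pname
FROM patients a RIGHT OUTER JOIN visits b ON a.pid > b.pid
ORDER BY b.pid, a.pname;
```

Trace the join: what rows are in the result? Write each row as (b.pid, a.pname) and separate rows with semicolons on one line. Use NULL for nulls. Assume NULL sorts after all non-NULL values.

RIGHT JOIN keeps every row from `visits`; unmatched rows get NULL for `patients`'s columns.
Matching on a.pid > b.pid.
- pid=2: 1 matching b row(s), so 1 row(s) emitted.
- pid=1: no matching b row.
- pid=9: 8 matching b row(s), so 8 row(s) emitted.
- pid=1: no matching b row.
- pid=3: 1 matching b row(s), so 1 row(s) emitted.
- pid=4: 1 matching b row(s), so 1 row(s) emitted.
- pid=4: 1 matching b row(s), so 1 row(s) emitted.
- pid=3: 1 matching b row(s), so 1 row(s) emitted.
- pid=6: 4 matching b row(s), so 4 row(s) emitted.
- 1 b row(s) had no a match → kept, a columns NULL.

(1, Eve); (1, Eve); (1, Omar); (1, Vik); (1, Yara); (1, NULL); (1, NULL); (4, Omar); (4, NULL); (5, Omar); (5, Omar); (5, NULL); (5, NULL); (7, NULL); (7, NULL); (7, NULL); (8, NULL); (9, NULL)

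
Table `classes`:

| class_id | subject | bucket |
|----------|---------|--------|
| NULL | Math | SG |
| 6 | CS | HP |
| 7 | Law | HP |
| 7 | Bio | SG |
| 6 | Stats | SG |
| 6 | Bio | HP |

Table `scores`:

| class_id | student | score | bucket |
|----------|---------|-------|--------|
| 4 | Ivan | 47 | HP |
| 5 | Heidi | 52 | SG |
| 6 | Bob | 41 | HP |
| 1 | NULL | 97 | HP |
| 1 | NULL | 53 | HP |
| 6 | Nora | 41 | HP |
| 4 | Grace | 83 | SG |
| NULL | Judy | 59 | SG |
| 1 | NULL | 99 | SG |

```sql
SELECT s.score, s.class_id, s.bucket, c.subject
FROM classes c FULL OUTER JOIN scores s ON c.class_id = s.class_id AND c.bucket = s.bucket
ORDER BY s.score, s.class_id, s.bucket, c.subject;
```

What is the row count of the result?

FULL OUTER JOIN keeps every row from both sides; unmatched rows get NULL for the other side's columns.
Matching on c.class_id = s.class_id AND c.bucket = s.bucket. A NULL in a compared column never satisfies the condition.
Matched pairs: 4; unmatched c rows kept: 4; unmatched s rows kept: 7.
Total: 4 matched + 11 padded = 15 rows.

15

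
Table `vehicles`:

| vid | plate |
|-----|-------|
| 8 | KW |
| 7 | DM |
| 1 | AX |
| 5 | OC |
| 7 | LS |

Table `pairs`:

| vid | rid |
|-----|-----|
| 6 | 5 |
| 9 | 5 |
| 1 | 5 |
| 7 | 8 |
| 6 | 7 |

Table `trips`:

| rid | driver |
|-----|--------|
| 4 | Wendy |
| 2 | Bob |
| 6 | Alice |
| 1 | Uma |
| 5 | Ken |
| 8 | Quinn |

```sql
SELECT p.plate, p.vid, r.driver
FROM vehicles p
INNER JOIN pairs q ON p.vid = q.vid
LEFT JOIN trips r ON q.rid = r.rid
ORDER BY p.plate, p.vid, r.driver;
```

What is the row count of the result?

3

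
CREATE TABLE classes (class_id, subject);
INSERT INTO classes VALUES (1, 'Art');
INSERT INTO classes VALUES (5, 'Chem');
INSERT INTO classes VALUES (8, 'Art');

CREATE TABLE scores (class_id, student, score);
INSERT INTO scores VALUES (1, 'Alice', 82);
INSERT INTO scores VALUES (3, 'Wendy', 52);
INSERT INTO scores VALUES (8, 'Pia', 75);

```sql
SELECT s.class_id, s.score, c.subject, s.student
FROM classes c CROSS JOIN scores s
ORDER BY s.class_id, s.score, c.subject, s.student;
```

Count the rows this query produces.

9

CROSS JOIN pairs every row of `classes` with every row of `scores`: 3 × 3 = 9 rows.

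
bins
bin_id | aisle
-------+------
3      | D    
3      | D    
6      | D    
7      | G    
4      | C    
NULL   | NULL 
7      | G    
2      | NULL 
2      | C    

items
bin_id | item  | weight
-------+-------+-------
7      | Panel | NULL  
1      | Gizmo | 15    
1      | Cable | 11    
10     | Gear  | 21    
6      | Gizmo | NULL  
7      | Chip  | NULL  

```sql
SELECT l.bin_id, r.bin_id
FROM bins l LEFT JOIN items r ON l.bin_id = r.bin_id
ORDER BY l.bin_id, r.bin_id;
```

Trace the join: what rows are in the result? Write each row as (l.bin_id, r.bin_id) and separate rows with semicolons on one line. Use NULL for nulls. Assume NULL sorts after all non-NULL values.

(2, NULL); (2, NULL); (3, NULL); (3, NULL); (4, NULL); (6, 6); (7, 7); (7, 7); (7, 7); (7, 7); (NULL, NULL)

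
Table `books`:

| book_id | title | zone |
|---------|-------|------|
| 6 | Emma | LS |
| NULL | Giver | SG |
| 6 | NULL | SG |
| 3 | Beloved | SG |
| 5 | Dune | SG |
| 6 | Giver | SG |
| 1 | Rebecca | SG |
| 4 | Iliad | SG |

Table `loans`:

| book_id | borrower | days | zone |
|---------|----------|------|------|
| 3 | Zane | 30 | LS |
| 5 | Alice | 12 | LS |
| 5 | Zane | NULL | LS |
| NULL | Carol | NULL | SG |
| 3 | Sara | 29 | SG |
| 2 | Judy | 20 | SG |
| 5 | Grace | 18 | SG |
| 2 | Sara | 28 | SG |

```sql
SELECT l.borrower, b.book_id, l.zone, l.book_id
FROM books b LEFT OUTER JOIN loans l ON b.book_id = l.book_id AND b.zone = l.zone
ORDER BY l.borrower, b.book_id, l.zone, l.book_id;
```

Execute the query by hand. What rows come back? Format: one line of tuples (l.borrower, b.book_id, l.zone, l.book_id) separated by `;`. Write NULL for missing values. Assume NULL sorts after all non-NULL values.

(Grace, 5, SG, 5); (Sara, 3, SG, 3); (NULL, 1, NULL, NULL); (NULL, 4, NULL, NULL); (NULL, 6, NULL, NULL); (NULL, 6, NULL, NULL); (NULL, 6, NULL, NULL); (NULL, NULL, NULL, NULL)

LEFT JOIN keeps every row from `books`; unmatched rows get NULL for `loans`'s columns.
Matching on b.book_id = l.book_id AND b.zone = l.zone. A NULL in a compared column never satisfies the condition.
- book_id=6, zone=LS: no l row matches, row kept with l columns NULL.
- book_id=NULL, zone=SG: no l row matches, row kept with l columns NULL.
- book_id=6, zone=SG: no l row matches, row kept with l columns NULL.
- book_id=3, zone=SG: 1 matching l row(s), so 1 row(s) emitted.
- book_id=5, zone=SG: 1 matching l row(s), so 1 row(s) emitted.
- book_id=6, zone=SG: no l row matches, row kept with l columns NULL.
- book_id=1, zone=SG: no l row matches, row kept with l columns NULL.
- book_id=4, zone=SG: no l row matches, row kept with l columns NULL.
After projecting and ordering:
l.borrower | b.book_id | l.zone | l.book_id
Grace | 5 | SG | 5
Sara | 3 | SG | 3
NULL | 1 | NULL | NULL
NULL | 4 | NULL | NULL
NULL | 6 | NULL | NULL
NULL | 6 | NULL | NULL
NULL | 6 | NULL | NULL
NULL | NULL | NULL | NULL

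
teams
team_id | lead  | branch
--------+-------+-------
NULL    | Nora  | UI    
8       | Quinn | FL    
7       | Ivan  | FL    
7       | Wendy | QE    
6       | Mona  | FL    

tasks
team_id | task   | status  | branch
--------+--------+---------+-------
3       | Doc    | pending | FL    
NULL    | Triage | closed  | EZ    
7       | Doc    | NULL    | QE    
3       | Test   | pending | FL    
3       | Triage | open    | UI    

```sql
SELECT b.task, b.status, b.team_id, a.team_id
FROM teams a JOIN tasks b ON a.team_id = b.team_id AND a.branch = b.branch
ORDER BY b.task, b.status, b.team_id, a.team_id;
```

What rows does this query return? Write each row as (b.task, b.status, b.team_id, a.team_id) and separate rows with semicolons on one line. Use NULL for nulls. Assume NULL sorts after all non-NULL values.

(Doc, NULL, 7, 7)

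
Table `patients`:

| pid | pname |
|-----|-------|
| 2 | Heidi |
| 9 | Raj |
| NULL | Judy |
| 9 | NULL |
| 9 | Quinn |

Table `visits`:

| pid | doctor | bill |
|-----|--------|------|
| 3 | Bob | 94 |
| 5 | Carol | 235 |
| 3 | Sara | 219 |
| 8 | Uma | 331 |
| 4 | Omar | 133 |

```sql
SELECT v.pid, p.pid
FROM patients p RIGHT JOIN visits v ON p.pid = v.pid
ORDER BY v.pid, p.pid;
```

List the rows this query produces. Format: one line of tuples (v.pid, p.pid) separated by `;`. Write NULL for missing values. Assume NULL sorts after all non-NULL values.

RIGHT JOIN keeps every row from `visits`; unmatched rows get NULL for `patients`'s columns.
Matching on p.pid = v.pid. A NULL in a compared column never satisfies the condition.
Matched pairs: 0; unmatched v rows kept: 5.

(3, NULL); (3, NULL); (4, NULL); (5, NULL); (8, NULL)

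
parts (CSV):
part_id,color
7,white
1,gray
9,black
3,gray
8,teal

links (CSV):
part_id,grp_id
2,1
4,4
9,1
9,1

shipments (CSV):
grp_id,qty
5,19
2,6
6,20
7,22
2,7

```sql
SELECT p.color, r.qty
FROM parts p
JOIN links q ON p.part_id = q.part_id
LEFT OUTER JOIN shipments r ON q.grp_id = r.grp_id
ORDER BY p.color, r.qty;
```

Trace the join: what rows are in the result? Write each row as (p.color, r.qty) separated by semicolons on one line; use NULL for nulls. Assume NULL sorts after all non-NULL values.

(black, NULL); (black, NULL)

Step 1 — p INNER JOIN q on part_id → 2 row(s).
Then LEFT JOIN `shipments r` on grp_id: each of those 2 rows is kept; rows whose q.grp_id has no match in r get NULL for r's columns.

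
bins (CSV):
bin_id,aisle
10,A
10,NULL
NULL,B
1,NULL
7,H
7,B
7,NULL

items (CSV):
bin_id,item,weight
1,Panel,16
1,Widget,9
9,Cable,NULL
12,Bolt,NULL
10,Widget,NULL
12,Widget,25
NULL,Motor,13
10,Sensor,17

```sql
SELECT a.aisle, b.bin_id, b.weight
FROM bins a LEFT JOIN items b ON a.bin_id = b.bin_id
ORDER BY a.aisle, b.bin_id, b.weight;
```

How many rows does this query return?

10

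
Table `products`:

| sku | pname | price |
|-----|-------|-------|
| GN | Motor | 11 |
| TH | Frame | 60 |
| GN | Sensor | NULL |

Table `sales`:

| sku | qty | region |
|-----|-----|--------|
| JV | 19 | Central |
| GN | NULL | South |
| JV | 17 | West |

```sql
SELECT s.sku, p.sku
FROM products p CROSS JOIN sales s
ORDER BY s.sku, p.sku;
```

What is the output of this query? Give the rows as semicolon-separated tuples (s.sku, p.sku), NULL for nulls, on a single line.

CROSS JOIN pairs every row of `products` with every row of `sales`: 3 × 3 = 9 rows.
After projecting and ordering:
s.sku | p.sku
GN | GN
GN | GN
GN | TH
JV | GN
JV | GN
JV | GN
JV | GN
JV | TH
JV | TH

(GN, GN); (GN, GN); (GN, TH); (JV, GN); (JV, GN); (JV, GN); (JV, GN); (JV, TH); (JV, TH)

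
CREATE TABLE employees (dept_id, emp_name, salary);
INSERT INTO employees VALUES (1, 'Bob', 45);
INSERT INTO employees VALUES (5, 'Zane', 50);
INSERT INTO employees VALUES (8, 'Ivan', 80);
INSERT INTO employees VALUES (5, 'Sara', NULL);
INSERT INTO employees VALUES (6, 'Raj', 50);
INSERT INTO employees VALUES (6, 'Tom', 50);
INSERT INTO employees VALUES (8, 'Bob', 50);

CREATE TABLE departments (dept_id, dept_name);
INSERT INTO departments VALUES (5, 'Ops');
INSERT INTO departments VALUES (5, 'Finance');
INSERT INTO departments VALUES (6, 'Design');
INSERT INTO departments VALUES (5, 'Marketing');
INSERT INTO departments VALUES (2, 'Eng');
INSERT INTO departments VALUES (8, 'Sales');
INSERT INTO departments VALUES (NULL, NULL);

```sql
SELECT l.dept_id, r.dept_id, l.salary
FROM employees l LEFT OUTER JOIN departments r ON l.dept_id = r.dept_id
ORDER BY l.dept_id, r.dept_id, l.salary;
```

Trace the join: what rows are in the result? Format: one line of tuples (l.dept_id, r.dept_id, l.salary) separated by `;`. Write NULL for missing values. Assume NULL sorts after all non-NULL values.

(1, NULL, 45); (5, 5, 50); (5, 5, 50); (5, 5, 50); (5, 5, NULL); (5, 5, NULL); (5, 5, NULL); (6, 6, 50); (6, 6, 50); (8, 8, 50); (8, 8, 80)

LEFT JOIN keeps every row from `employees`; unmatched rows get NULL for `departments`'s columns.
Matching on l.dept_id = r.dept_id. A NULL in a compared column never satisfies the condition.
Matched pairs: 10; unmatched l rows kept: 1.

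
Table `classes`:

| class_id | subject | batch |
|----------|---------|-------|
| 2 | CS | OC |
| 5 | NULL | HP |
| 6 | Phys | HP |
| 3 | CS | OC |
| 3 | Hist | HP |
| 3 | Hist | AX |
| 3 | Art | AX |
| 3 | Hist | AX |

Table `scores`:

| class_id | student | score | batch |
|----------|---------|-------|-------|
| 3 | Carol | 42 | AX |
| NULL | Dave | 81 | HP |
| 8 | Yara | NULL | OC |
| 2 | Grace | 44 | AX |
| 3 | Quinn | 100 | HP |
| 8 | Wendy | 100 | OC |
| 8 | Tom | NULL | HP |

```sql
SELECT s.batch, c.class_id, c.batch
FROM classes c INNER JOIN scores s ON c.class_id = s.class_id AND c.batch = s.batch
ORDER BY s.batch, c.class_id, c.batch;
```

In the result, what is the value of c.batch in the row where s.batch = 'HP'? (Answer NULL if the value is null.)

INNER JOIN keeps only pairs where the ON condition holds.
Matching on c.class_id = s.class_id AND c.batch = s.batch. A NULL in a compared column never satisfies the condition.
- class_id=2, batch=OC: no matching s row, dropped.
- class_id=5, batch=HP: no matching s row, dropped.
- class_id=6, batch=HP: no matching s row, dropped.
- class_id=3, batch=OC: no matching s row, dropped.
- class_id=3, batch=HP: 1 matching s row(s), so 1 row(s) emitted.
- class_id=3, batch=AX: 1 matching s row(s), so 1 row(s) emitted.
- class_id=3, batch=AX: 1 matching s row(s), so 1 row(s) emitted.
- class_id=3, batch=AX: 1 matching s row(s), so 1 row(s) emitted.

HP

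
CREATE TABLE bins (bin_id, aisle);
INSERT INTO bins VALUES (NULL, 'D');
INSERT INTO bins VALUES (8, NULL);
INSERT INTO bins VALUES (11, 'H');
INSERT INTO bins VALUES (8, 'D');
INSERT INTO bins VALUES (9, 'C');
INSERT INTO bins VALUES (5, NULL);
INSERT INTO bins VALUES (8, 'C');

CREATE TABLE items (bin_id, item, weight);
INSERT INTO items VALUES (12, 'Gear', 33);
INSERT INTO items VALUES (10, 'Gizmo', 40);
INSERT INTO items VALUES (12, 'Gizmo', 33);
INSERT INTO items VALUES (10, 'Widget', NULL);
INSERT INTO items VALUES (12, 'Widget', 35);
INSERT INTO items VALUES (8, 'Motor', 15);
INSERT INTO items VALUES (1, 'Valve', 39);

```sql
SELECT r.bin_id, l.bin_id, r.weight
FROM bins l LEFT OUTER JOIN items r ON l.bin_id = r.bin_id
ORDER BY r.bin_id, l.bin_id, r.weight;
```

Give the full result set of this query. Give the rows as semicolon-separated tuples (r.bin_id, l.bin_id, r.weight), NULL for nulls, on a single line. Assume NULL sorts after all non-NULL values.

(8, 8, 15); (8, 8, 15); (8, 8, 15); (NULL, 5, NULL); (NULL, 9, NULL); (NULL, 11, NULL); (NULL, NULL, NULL)

LEFT JOIN keeps every row from `bins`; unmatched rows get NULL for `items`'s columns.
Matching on l.bin_id = r.bin_id. A NULL in a compared column never satisfies the condition.
Matched pairs: 3; unmatched l rows kept: 4.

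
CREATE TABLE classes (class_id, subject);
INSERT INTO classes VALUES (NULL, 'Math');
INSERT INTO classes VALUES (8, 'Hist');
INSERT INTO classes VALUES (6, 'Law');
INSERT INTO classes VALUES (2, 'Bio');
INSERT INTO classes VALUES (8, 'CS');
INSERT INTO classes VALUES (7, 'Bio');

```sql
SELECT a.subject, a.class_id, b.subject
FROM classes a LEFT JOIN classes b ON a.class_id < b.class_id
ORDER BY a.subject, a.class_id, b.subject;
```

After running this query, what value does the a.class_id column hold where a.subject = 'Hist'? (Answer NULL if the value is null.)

8

LEFT JOIN keeps every row from `classes a`; unmatched rows get NULL for `classes b`'s columns.
Matching on a.class_id < b.class_id. A NULL in a compared column never satisfies the condition.
Matched pairs: 9; unmatched a rows kept: 3.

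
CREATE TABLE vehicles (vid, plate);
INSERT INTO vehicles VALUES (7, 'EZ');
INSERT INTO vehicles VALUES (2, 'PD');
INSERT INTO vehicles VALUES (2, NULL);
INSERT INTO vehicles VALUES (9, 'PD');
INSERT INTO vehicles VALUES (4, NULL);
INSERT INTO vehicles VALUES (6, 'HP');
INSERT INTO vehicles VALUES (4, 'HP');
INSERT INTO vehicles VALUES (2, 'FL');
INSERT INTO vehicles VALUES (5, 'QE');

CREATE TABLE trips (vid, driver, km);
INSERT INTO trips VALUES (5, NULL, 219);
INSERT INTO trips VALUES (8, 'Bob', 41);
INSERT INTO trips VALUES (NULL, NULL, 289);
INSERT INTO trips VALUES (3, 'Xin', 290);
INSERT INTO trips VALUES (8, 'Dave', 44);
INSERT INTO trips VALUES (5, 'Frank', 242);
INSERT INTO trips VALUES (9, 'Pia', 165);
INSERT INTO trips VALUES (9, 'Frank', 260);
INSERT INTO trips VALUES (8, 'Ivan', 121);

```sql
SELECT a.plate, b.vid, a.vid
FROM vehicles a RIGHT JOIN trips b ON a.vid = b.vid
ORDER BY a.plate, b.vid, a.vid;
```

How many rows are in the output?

9

RIGHT JOIN keeps every row from `trips`; unmatched rows get NULL for `vehicles`'s columns.
Matching on a.vid = b.vid. A NULL in a compared column never satisfies the condition.
- a row (vid=7): no match.
- a row (vid=2): no match.
- a row (vid=2): no match.
- a row (vid=9): matches 2 b row(s) → 2 output row(s).
- a row (vid=4): no match.
- a row (vid=6): no match.
- a row (vid=4): no match.
- a row (vid=2): no match.
- a row (vid=5): matches 2 b row(s) → 2 output row(s).
- 5 row(s) from b found no a partner → padded with NULL.
Total: 4 matched + 5 padded = 9 rows.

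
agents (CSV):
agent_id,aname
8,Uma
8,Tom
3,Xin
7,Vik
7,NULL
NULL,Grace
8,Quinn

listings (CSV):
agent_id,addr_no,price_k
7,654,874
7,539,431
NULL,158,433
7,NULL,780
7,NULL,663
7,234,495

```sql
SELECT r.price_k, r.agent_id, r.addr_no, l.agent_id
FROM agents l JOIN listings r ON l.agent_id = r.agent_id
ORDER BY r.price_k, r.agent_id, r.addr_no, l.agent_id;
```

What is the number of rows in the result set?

10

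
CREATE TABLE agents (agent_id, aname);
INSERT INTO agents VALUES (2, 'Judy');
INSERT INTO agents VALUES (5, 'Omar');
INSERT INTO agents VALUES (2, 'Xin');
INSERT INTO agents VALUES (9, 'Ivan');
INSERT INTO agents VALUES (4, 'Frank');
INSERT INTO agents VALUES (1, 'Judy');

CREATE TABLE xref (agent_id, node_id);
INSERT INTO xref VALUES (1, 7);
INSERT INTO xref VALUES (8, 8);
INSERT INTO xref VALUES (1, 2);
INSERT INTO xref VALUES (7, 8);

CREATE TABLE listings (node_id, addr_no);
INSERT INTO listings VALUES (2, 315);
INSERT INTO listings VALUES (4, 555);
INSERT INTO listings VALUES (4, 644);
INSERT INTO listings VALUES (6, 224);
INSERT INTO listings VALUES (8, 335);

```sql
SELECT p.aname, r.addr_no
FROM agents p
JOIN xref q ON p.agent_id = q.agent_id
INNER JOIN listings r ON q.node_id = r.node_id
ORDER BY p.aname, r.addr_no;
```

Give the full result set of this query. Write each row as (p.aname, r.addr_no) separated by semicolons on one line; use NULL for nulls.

(Judy, 315)

Joins associate left-to-right: agents INNER JOIN xref on agent_id gives 2 intermediate row(s).
Then INNER JOIN `listings r` on node_id: keep only rows whose q.node_id appears in r.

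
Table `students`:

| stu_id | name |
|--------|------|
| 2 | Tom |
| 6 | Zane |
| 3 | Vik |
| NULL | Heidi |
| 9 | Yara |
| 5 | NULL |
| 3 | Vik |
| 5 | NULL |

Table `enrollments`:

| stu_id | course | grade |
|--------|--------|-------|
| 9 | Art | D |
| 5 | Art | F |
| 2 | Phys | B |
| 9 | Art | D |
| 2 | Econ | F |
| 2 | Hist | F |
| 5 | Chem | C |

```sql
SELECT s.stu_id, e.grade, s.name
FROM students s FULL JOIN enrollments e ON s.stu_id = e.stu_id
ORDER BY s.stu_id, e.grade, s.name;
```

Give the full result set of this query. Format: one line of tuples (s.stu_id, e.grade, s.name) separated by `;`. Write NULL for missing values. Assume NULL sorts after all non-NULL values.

(2, B, Tom); (2, F, Tom); (2, F, Tom); (3, NULL, Vik); (3, NULL, Vik); (5, C, NULL); (5, C, NULL); (5, F, NULL); (5, F, NULL); (6, NULL, Zane); (9, D, Yara); (9, D, Yara); (NULL, NULL, Heidi)

FULL OUTER JOIN keeps every row from both sides; unmatched rows get NULL for the other side's columns.
Matching on s.stu_id = e.stu_id. A NULL in a compared column never satisfies the condition.
Matched pairs: 9; unmatched s rows kept: 4; unmatched e rows kept: 0.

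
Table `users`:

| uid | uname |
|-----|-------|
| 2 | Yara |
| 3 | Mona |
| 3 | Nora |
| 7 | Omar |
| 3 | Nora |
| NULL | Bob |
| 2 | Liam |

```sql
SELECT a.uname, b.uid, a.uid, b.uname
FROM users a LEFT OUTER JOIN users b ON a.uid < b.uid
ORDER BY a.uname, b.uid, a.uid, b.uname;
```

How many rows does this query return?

13

LEFT JOIN keeps every row from `users a`; unmatched rows get NULL for `users b`'s columns.
Matching on a.uid < b.uid. A NULL in a compared column never satisfies the condition.
Matched pairs: 11; unmatched a rows kept: 2.
Total: 11 matched + 2 padded = 13 rows.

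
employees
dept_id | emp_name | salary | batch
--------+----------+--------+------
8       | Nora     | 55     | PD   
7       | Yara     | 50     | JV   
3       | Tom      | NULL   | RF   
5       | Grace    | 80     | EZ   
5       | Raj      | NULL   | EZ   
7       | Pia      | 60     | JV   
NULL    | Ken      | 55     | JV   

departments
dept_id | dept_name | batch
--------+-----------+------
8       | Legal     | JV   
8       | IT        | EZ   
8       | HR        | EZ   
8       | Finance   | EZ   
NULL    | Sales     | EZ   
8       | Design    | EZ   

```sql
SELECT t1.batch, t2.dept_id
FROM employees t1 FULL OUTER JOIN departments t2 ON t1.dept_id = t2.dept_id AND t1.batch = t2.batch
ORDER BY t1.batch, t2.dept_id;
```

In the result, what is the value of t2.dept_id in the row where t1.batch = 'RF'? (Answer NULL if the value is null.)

NULL

FULL OUTER JOIN keeps every row from both sides; unmatched rows get NULL for the other side's columns.
Matching on t1.dept_id = t2.dept_id AND t1.batch = t2.batch. A NULL in a compared column never satisfies the condition.
Matched pairs: 0; unmatched t1 rows kept: 7; unmatched t2 rows kept: 6.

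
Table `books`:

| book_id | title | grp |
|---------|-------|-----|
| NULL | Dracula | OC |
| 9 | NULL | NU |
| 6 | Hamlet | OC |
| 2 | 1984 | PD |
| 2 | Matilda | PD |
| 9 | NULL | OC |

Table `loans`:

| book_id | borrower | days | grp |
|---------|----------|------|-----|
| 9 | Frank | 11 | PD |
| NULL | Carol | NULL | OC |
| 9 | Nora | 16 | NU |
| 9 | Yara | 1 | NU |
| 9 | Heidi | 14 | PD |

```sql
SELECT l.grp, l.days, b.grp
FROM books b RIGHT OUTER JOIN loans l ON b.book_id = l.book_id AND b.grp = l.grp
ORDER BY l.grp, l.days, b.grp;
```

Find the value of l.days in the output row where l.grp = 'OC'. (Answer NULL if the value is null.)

NULL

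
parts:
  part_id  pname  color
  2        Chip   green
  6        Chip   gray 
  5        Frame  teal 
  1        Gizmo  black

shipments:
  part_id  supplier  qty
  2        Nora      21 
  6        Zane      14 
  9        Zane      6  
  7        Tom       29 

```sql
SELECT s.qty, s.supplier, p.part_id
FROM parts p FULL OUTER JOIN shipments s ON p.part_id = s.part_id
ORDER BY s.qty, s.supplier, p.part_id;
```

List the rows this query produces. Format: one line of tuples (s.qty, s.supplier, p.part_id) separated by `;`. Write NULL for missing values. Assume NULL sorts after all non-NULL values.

(6, Zane, NULL); (14, Zane, 6); (21, Nora, 2); (29, Tom, NULL); (NULL, NULL, 1); (NULL, NULL, 5)

FULL OUTER JOIN keeps every row from both sides; unmatched rows get NULL for the other side's columns.
Matching on p.part_id = s.part_id.
Matched pairs: 2; unmatched p rows kept: 2; unmatched s rows kept: 2.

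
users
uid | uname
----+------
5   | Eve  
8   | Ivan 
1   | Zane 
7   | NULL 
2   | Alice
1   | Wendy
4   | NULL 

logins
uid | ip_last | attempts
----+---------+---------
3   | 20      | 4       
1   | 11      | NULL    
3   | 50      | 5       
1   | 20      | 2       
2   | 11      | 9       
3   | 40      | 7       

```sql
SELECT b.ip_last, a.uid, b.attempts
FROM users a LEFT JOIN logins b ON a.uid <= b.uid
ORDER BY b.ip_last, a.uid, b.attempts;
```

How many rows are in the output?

LEFT JOIN keeps every row from `users`; unmatched rows get NULL for `logins`'s columns.
Matching on a.uid <= b.uid.
Matched pairs: 16; unmatched a rows kept: 4.
Total: 16 matched + 4 padded = 20 rows.

20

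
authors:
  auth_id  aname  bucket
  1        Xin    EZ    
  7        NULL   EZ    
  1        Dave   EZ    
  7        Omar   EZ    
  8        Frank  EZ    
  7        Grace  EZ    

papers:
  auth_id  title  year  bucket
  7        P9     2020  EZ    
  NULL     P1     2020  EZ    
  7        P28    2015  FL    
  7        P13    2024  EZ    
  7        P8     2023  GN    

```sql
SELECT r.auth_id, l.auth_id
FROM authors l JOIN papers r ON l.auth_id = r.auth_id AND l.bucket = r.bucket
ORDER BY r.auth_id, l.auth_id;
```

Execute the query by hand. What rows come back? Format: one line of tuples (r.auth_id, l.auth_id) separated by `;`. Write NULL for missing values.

(7, 7); (7, 7); (7, 7); (7, 7); (7, 7); (7, 7)

INNER JOIN keeps only pairs where the ON condition holds.
Matching on l.auth_id = r.auth_id AND l.bucket = r.bucket. A NULL in a compared column never satisfies the condition.
- l row (auth_id=1, bucket=EZ): no match → dropped.
- l row (auth_id=7, bucket=EZ): matches 2 r row(s) → 2 output row(s).
- l row (auth_id=1, bucket=EZ): no match → dropped.
- l row (auth_id=7, bucket=EZ): matches 2 r row(s) → 2 output row(s).
- l row (auth_id=8, bucket=EZ): no match → dropped.
- l row (auth_id=7, bucket=EZ): matches 2 r row(s) → 2 output row(s).
After projecting and ordering:
r.auth_id | l.auth_id
7 | 7
7 | 7
7 | 7
7 | 7
7 | 7
7 | 7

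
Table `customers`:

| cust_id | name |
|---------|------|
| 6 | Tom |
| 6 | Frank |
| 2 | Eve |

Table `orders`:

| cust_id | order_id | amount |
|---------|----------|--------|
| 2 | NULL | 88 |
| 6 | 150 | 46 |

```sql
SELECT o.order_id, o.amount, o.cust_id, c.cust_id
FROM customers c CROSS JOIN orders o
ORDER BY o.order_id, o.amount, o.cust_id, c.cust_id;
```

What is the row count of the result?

6

CROSS JOIN pairs every row of `customers` with every row of `orders`: 3 × 2 = 6 rows.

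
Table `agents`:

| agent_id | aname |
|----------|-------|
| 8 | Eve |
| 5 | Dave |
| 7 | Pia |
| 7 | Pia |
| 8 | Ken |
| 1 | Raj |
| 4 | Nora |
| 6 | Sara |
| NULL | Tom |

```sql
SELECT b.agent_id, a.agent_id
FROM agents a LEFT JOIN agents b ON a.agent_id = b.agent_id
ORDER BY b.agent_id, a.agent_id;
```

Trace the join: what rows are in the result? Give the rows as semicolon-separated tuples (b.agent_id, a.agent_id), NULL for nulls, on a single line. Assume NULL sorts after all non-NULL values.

LEFT JOIN keeps every row from `agents a`; unmatched rows get NULL for `agents b`'s columns.
Matching on a.agent_id = b.agent_id. A NULL in a compared column never satisfies the condition.
- agent_id=8: 2 matching b row(s), so 2 row(s) emitted.
- agent_id=5: 1 matching b row(s), so 1 row(s) emitted.
- agent_id=7: 2 matching b row(s), so 2 row(s) emitted.
- agent_id=7: 2 matching b row(s), so 2 row(s) emitted.
- agent_id=8: 2 matching b row(s), so 2 row(s) emitted.
- agent_id=1: 1 matching b row(s), so 1 row(s) emitted.
- agent_id=4: 1 matching b row(s), so 1 row(s) emitted.
- agent_id=6: 1 matching b row(s), so 1 row(s) emitted.
- agent_id=NULL: no b row matches, row kept with b columns NULL.

(1, 1); (4, 4); (5, 5); (6, 6); (7, 7); (7, 7); (7, 7); (7, 7); (8, 8); (8, 8); (8, 8); (8, 8); (NULL, NULL)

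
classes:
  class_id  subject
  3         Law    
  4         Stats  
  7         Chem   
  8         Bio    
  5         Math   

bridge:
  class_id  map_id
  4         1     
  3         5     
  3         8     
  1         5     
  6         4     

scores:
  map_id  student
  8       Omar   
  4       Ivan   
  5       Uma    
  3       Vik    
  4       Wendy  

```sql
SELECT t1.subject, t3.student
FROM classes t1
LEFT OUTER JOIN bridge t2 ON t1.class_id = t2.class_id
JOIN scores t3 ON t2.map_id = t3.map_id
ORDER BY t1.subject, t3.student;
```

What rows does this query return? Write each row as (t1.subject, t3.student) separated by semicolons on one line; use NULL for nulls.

Evaluate left to right. First `classes t1 LEFT JOIN bridge t2` on class_id: 6 row(s).
Then INNER JOIN `scores t3` on map_id: keep only rows whose t2.map_id appears in t3.

(Law, Omar); (Law, Uma)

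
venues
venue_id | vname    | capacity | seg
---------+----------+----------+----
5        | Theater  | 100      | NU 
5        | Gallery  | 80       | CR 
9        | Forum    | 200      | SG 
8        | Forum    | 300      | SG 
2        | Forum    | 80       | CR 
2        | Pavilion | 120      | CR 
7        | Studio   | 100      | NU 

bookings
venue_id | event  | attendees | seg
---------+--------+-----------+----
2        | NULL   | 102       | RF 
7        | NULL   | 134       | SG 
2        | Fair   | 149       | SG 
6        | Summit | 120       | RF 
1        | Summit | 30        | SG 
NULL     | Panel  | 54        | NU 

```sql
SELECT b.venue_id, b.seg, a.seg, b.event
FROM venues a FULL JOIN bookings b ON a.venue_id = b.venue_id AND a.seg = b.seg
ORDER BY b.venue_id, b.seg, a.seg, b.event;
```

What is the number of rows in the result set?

FULL OUTER JOIN keeps every row from both sides; unmatched rows get NULL for the other side's columns.
Matching on a.venue_id = b.venue_id AND a.seg = b.seg. A NULL in a compared column never satisfies the condition.
Matched pairs: 0; unmatched a rows kept: 7; unmatched b rows kept: 6.
Total: 0 matched + 13 padded = 13 rows.

13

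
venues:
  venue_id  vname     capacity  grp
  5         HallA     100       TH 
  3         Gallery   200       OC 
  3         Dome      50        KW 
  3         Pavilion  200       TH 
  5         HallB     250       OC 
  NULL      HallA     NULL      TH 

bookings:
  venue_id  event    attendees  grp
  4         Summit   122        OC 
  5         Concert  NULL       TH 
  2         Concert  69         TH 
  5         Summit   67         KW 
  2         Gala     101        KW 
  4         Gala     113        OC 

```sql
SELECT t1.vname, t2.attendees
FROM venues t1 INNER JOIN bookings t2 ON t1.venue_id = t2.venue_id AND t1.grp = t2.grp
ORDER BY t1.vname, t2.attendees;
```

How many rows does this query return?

1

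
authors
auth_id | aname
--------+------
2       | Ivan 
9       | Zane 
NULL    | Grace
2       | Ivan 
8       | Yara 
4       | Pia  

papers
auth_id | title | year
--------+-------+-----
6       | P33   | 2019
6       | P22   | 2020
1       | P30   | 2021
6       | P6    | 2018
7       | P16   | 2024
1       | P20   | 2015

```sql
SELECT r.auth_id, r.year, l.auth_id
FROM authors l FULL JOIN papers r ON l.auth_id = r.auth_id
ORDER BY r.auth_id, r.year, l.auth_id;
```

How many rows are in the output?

12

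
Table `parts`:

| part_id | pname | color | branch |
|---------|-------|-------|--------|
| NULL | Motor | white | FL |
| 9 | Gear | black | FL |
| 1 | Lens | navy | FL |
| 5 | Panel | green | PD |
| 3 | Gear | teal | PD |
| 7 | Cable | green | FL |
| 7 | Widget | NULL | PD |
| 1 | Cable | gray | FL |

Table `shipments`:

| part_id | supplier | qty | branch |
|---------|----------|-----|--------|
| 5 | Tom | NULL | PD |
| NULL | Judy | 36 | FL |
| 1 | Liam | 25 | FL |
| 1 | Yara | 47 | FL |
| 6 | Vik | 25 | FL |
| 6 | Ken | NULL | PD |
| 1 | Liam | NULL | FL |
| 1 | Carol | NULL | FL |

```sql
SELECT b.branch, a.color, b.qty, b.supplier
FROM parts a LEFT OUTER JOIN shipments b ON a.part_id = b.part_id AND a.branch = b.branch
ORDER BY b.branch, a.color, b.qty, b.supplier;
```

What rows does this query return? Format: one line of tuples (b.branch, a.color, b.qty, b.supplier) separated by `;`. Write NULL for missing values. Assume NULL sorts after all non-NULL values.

LEFT JOIN keeps every row from `parts`; unmatched rows get NULL for `shipments`'s columns.
Matching on a.part_id = b.part_id AND a.branch = b.branch. A NULL in a compared column never satisfies the condition.
- a row (part_id=NULL, branch=FL): no match → kept, b columns NULL.
- a row (part_id=9, branch=FL): no match → kept, b columns NULL.
- a row (part_id=1, branch=FL): matches 4 b row(s) → 4 output row(s).
- a row (part_id=5, branch=PD): matches 1 b row(s) → 1 output row(s).
- a row (part_id=3, branch=PD): no match → kept, b columns NULL.
- a row (part_id=7, branch=FL): no match → kept, b columns NULL.
- a row (part_id=7, branch=PD): no match → kept, b columns NULL.
- a row (part_id=1, branch=FL): matches 4 b row(s) → 4 output row(s).

(FL, gray, 25, Liam); (FL, gray, 47, Yara); (FL, gray, NULL, Carol); (FL, gray, NULL, Liam); (FL, navy, 25, Liam); (FL, navy, 47, Yara); (FL, navy, NULL, Carol); (FL, navy, NULL, Liam); (PD, green, NULL, Tom); (NULL, black, NULL, NULL); (NULL, green, NULL, NULL); (NULL, teal, NULL, NULL); (NULL, white, NULL, NULL); (NULL, NULL, NULL, NULL)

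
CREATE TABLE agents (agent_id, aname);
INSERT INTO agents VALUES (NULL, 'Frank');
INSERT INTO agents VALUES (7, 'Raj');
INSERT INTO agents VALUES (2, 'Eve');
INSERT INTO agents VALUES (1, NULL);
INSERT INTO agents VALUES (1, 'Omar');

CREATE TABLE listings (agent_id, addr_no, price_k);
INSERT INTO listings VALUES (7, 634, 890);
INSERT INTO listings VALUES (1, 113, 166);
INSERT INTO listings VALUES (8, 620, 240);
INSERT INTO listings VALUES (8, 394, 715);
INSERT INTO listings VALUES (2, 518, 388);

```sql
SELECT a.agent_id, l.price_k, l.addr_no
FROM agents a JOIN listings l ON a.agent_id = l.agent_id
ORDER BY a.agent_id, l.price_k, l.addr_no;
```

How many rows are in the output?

INNER JOIN keeps only pairs where the ON condition holds.
Matching on a.agent_id = l.agent_id. A NULL in a compared column never satisfies the condition.
- a (agent_id=NULL) has no partner → excluded.
- a (agent_id=7) pairs with 1 row(s) of l.
- a (agent_id=2) pairs with 1 row(s) of l.
- a (agent_id=1) pairs with 1 row(s) of l.
- a (agent_id=1) pairs with 1 row(s) of l.
Total: 4 rows.

4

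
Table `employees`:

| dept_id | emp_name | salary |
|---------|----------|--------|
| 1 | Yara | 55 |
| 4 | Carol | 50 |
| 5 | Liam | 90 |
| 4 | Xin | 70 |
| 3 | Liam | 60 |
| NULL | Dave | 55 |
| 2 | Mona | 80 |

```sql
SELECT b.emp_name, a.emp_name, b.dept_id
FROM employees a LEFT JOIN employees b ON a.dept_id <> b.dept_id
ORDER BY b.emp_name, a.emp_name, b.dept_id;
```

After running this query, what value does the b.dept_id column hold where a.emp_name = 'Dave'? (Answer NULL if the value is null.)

LEFT JOIN keeps every row from `employees a`; unmatched rows get NULL for `employees b`'s columns.
Matching on a.dept_id <> b.dept_id. A NULL in a compared column never satisfies the condition.
- a row (dept_id=1): matches 5 b row(s) → 5 output row(s).
- a row (dept_id=4): matches 4 b row(s) → 4 output row(s).
- a row (dept_id=5): matches 5 b row(s) → 5 output row(s).
- a row (dept_id=4): matches 4 b row(s) → 4 output row(s).
- a row (dept_id=3): matches 5 b row(s) → 5 output row(s).
- a row (dept_id=NULL): no match → kept, b columns NULL.
- a row (dept_id=2): matches 5 b row(s) → 5 output row(s).

NULL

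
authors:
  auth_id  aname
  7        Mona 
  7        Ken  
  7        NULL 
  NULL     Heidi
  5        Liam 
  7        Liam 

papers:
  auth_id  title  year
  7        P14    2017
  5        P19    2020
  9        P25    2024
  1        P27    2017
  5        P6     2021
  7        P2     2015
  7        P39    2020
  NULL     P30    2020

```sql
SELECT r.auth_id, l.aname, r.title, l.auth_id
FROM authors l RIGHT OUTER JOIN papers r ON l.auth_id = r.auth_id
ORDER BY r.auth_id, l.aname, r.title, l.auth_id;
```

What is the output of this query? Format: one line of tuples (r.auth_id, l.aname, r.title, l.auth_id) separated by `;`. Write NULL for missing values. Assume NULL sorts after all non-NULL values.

(1, NULL, P27, NULL); (5, Liam, P19, 5); (5, Liam, P6, 5); (7, Ken, P14, 7); (7, Ken, P2, 7); (7, Ken, P39, 7); (7, Liam, P14, 7); (7, Liam, P2, 7); (7, Liam, P39, 7); (7, Mona, P14, 7); (7, Mona, P2, 7); (7, Mona, P39, 7); (7, NULL, P14, 7); (7, NULL, P2, 7); (7, NULL, P39, 7); (9, NULL, P25, NULL); (NULL, NULL, P30, NULL)

RIGHT JOIN keeps every row from `papers`; unmatched rows get NULL for `authors`'s columns.
Matching on l.auth_id = r.auth_id. A NULL in a compared column never satisfies the condition.
Matched pairs: 14; unmatched r rows kept: 3.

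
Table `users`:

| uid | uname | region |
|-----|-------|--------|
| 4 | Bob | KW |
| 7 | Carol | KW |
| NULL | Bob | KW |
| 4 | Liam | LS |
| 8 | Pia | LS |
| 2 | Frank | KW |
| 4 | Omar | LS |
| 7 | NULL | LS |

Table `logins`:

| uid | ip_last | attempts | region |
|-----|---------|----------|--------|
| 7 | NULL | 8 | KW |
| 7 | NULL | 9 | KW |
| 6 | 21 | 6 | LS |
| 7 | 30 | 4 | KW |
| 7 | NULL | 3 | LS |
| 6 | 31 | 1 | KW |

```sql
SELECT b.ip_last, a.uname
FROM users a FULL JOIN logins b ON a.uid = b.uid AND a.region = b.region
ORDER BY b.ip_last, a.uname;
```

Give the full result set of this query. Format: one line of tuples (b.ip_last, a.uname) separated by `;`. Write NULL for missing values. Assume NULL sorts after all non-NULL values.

(21, NULL); (30, Carol); (31, NULL); (NULL, Bob); (NULL, Bob); (NULL, Carol); (NULL, Carol); (NULL, Frank); (NULL, Liam); (NULL, Omar); (NULL, Pia); (NULL, NULL)

FULL OUTER JOIN keeps every row from both sides; unmatched rows get NULL for the other side's columns.
Matching on a.uid = b.uid AND a.region = b.region. A NULL in a compared column never satisfies the condition.
- uid=4, region=KW: no b row matches, row kept with b columns NULL.
- uid=7, region=KW: 3 matching b row(s), so 3 row(s) emitted.
- uid=NULL, region=KW: no b row matches, row kept with b columns NULL.
- uid=4, region=LS: no b row matches, row kept with b columns NULL.
- uid=8, region=LS: no b row matches, row kept with b columns NULL.
- uid=2, region=KW: no b row matches, row kept with b columns NULL.
- uid=4, region=LS: no b row matches, row kept with b columns NULL.
- uid=7, region=LS: 1 matching b row(s), so 1 row(s) emitted.
- 2 row(s) from b found no a partner → padded with NULL.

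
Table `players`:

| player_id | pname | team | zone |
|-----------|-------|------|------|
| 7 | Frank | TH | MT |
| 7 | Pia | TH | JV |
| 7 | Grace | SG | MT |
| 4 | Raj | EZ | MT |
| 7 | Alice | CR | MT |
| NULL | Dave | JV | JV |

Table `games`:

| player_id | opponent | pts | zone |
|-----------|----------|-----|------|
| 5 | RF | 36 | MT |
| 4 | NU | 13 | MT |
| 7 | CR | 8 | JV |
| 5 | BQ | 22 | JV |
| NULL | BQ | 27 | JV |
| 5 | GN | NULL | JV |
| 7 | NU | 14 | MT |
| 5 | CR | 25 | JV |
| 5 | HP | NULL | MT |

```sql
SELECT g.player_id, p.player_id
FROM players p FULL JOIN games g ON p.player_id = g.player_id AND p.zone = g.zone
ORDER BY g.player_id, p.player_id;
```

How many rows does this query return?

FULL OUTER JOIN keeps every row from both sides; unmatched rows get NULL for the other side's columns.
Matching on p.player_id = g.player_id AND p.zone = g.zone. A NULL in a compared column never satisfies the condition.
- p[0] player_id=7, zone=MT → 1 match(es) in g → 1 row(s).
- p[1] player_id=7, zone=JV → 1 match(es) in g → 1 row(s).
- p[2] player_id=7, zone=MT → 1 match(es) in g → 1 row(s).
- p[3] player_id=4, zone=MT → 1 match(es) in g → 1 row(s).
- p[4] player_id=7, zone=MT → 1 match(es) in g → 1 row(s).
- p[5] player_id=NULL, zone=JV → no match; kept with NULLs on the g side.
- 6 row(s) from g found no p partner → padded with NULL.
Total: 5 matched + 7 padded = 12 rows.

12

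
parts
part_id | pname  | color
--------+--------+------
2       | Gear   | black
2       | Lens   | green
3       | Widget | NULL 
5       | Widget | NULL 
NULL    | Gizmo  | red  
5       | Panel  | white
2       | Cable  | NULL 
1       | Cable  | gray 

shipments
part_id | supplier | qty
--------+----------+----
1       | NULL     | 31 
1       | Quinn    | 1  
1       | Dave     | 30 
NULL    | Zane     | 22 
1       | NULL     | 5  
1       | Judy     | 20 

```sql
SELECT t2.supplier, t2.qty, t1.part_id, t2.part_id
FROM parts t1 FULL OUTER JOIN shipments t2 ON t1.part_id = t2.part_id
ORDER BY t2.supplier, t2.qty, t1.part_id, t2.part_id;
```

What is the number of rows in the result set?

13

FULL OUTER JOIN keeps every row from both sides; unmatched rows get NULL for the other side's columns.
Matching on t1.part_id = t2.part_id. A NULL in a compared column never satisfies the condition.
Matched pairs: 5; unmatched t1 rows kept: 7; unmatched t2 rows kept: 1.
Total: 5 matched + 8 padded = 13 rows.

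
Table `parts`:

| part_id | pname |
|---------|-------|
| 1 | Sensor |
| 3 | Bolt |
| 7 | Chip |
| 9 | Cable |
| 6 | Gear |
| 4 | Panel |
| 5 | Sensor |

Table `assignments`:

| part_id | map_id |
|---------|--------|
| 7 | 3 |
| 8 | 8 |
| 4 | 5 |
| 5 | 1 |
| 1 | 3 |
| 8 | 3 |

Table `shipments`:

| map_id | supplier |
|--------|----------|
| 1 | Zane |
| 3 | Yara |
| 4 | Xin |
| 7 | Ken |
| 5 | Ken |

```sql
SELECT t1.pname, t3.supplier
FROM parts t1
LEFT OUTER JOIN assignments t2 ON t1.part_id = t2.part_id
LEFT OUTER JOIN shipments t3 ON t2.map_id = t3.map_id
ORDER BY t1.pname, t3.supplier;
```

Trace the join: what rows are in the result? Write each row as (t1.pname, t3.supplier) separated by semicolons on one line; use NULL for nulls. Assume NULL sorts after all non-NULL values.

Step 1 — t1 LEFT JOIN t2 on part_id → 7 row(s).
Then LEFT JOIN `shipments t3` on map_id: each of those 7 rows is kept; rows whose t2.map_id has no match in t3 get NULL for t3's columns.

(Bolt, NULL); (Cable, NULL); (Chip, Yara); (Gear, NULL); (Panel, Ken); (Sensor, Yara); (Sensor, Zane)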